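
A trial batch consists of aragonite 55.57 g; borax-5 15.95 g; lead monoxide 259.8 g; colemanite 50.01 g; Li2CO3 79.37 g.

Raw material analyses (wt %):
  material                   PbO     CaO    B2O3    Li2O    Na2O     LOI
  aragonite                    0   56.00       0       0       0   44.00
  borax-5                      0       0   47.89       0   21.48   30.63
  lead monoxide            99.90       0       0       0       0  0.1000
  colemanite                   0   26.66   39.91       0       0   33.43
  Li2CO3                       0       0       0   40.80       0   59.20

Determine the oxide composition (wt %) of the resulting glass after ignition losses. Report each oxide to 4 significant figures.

Values along the way are displayed, with 4-significant-digit rounding, across the worked steps; every computation carries full float precision at each step. Each reported result undergoes a single rounding; all derived quantities (the yield, net glass mass, five oxide percentages, totals, ignition loss) are carried from the batch weights for 367.4 g of glass at full precision exactly as printed in problem or answer.
Oxide masses out of the charge:
  PbO: 259.8·0.9990 = 259.5 g
  CaO: 55.57·0.5600 + 50.01·0.2666 = 44.45 g
  B2O3: 15.95·0.4789 + 50.01·0.3991 = 27.60 g
  Li2O: 79.37·0.4080 = 32.38 g
  Na2O: 15.95·0.2148 = 3.426 g
LOI: 55.57·0.4400 + 15.95·0.3063 + 259.8·0.001000 + 50.01·0.3343 + 79.37·0.5920 = 93.30 g
Glass = total batch minus LOI = 460.7 − 93.30 = 367.4 g (the oxide masses sum to this)
each oxide over glass, ×100, is wt %

Glass mass = 367.4 g (batch 460.7 − LOI 93.30).
Composition: PbO 70.64%, CaO 12.10%, B2O3 7.512%, Li2O 8.814%, Na2O 0.9325%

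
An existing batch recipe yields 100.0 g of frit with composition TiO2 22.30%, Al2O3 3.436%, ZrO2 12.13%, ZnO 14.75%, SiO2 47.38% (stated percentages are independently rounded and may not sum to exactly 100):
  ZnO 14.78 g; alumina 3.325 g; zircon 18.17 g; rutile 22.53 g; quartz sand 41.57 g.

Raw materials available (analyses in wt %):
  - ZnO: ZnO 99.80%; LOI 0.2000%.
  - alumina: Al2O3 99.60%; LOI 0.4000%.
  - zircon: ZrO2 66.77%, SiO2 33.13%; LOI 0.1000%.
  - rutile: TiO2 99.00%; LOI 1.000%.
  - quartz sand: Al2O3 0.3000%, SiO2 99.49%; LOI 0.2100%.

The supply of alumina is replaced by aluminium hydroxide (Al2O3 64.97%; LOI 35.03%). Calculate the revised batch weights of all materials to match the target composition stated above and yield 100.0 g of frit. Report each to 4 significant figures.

All internal work keeps exact precision all the way through; rounding to four significant figures governs every intermediate as displayed. A single rounding finalizes each reported figure; all derived quantities (the totals, yield, net glass mass, ignition loss, the five compositions) are computed at full precision using the weight values per 100.0 g of glass precisely as stated by either problem or answer.
Oxide mass targets, per 100.0 g frit:
  TiO2: 22.30% × 100.0 = 22.30 g
  Al2O3: 3.436% × 100.0 = 3.436 g
  ZrO2: 12.13% × 100.0 = 12.13 g
  ZnO: 14.75% × 100.0 = 14.75 g
  SiO2: 47.38% × 100.0 = 47.38 g
Verifying the oxide balance with the batch weights as given, on the stated basis (summed amounts equal target values modulo rounding of the values):
  TiO2: 22.53·0.9900 = 22.30 g (target 22.30 g)
  Al2O3: 5.097·0.6497 + 41.57·0.003000 = 3.436 g (target 3.436 g)
  ZrO2: 18.17·0.6677 = 12.13 g (target 12.13 g)
  ZnO: 14.78·0.9980 = 14.75 g (target 14.75 g)
  SiO2: 18.17·0.3313 + 41.57·0.9949 = 47.38 g (target 47.38 g)
Glass-mass bookkeeping: total charge less LOI = 100.0 g (oxide target masses add up to 100.0 g; the stated basis being 100.0 g — differing by rounding only).
Batch grand total — Σ batch = 102.1 g; Σ batch·LOI gives LOI loss = 2.146 g; yield: glass divided by total = 97.90%.

Revised batch per 100.0 g frit:
  ZnO: 14.78 g
  aluminium hydroxide: 5.097 g
  zircon: 18.17 g
  rutile: 22.53 g
  quartz sand: 41.57 g
Total batch = 102.1 g; LOI loss = 2.146 g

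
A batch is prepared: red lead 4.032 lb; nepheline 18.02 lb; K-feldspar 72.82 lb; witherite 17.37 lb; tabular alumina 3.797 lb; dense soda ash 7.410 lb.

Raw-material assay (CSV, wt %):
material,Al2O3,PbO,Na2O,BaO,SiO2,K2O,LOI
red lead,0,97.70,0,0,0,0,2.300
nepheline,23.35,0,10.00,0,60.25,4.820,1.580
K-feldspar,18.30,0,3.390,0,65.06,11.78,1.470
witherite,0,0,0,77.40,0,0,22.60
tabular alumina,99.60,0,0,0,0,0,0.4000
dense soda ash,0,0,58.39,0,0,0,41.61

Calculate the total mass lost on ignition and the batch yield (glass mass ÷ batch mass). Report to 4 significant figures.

LOI loss = 8.472 lb; glass = 115.0 lb; yield = 93.14%

Rounding to four significant figures applies to each in-between result as printed — the working math holds full precision at all times. Every reported value undergoes a single rounding. All derived quantities (the six compositions, glass mass, LOI, yield, totals) are re-derived starting from the weights per 115.0 lb of glass at exact precision as they appear in question or answer.
Each material's LOI contribution:
  red lead: 4.032 × 0.02300 = 0.09274 lb
  nepheline: 18.02 × 0.01580 = 0.2847 lb
  K-feldspar: 72.82 × 0.01470 = 1.070 lb
  witherite: 17.37 × 0.2260 = 3.926 lb
  tabular alumina: 3.797 × 0.004000 = 0.01519 lb
  dense soda ash: 7.410 × 0.4161 = 3.083 lb
Total LOI = 8.472 lb
Glass = batch − LOI = 123.4 − 8.472 = 115.0 lb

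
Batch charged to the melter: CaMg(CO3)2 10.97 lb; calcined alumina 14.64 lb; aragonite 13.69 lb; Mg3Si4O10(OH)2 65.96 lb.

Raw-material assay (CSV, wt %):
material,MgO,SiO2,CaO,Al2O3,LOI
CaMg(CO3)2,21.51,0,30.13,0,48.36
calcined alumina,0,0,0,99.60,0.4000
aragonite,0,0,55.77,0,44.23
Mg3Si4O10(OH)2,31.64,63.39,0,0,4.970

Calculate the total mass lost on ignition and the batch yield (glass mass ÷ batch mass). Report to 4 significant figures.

The whole derivation keeps exact precision throughout; values along the way appear, rounded to four significant digits, in the printout; each reported result sees exactly one rounding. Derived quantities, which include totals, ignition loss, net glass mass, four oxide percentages, yield, are carried at full precision, precisely as stated by the problem or answer text, starting from the weights on 90.56 lb of glass.
Loss on ignition, line by line:
  CaMg(CO3)2: 10.97 × 0.4836 = 5.305 lb
  calcined alumina: 14.64 × 0.004000 = 0.05856 lb
  aragonite: 13.69 × 0.4423 = 6.055 lb
  Mg3Si4O10(OH)2: 65.96 × 0.04970 = 3.278 lb
Total LOI = 14.70 lb
Glass = batch − LOI = 105.3 − 14.70 = 90.56 lb

LOI loss = 14.70 lb; glass = 90.56 lb; yield = 86.04%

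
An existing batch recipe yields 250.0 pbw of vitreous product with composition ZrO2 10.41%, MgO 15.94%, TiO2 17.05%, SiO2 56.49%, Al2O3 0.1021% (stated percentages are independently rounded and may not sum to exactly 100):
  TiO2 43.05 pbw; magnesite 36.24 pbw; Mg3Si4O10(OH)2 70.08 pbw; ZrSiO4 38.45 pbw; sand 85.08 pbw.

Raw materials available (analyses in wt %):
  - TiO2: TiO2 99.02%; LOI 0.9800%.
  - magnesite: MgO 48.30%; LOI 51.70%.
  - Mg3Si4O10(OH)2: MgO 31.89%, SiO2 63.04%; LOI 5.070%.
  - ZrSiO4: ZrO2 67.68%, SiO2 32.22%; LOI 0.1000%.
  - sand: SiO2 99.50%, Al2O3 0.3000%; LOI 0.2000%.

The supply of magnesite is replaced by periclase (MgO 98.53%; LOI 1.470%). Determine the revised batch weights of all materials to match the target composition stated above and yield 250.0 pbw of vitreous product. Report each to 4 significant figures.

Revised batch per 250.0 pbw vitreous product:
  TiO2: 43.05 pbw
  periclase: 17.76 pbw
  Mg3Si4O10(OH)2: 70.08 pbw
  ZrSiO4: 38.45 pbw
  sand: 85.08 pbw
Total batch = 254.4 pbw; LOI loss = 4.445 pbw

The working math holds exact precision throughout; rounding to 4 significant digits applies to every mid-chain value as shown — a single rounding finalizes each reported value. The derived quantities are carried using the weight values for 250.0 pbw of glass in full precision (totals, five oxide percentages, the yield, ignition loss, net glass mass) as they appear in either problem or answer.
Target oxide masses per 250.0 pbw vitreous product:
  ZrO2: 10.41% × 250.0 = 26.02 pbw
  MgO: 15.94% × 250.0 = 39.85 pbw
  TiO2: 17.05% × 250.0 = 42.62 pbw
  SiO2: 56.49% × 250.0 = 141.2 pbw
  Al2O3: 0.1021% × 250.0 = 0.2552 pbw
Verifying the oxide balance with the batch weights as given, under the basis named above (summed amounts equal target values up to rounding of the answer):
  ZrO2: 38.45·0.6768 = 26.02 pbw (target 26.02 pbw)
  MgO: 17.76·0.9853 + 70.08·0.3189 = 39.85 pbw (target 39.85 pbw)
  TiO2: 43.05·0.9902 = 42.63 pbw (target 42.62 pbw)
  SiO2: 70.08·0.6304 + 38.45·0.3222 + 85.08·0.9950 = 141.2 pbw (target 141.2 pbw)
  Al2O3: 85.08·0.003000 = 0.2552 pbw (target 0.2552 pbw)
Glass-mass closure: whole batch net of LOI = 250.0 pbw (oxide target masses add up to 250.0 pbw; against the stated basis, 250.0 pbw — a pure rounding effect).
Total batch = Σ batch = 254.4 pbw; LOI removed, Σ of batch·LOI: 4.445 pbw; glass ÷ batch gives a yield of 98.25%.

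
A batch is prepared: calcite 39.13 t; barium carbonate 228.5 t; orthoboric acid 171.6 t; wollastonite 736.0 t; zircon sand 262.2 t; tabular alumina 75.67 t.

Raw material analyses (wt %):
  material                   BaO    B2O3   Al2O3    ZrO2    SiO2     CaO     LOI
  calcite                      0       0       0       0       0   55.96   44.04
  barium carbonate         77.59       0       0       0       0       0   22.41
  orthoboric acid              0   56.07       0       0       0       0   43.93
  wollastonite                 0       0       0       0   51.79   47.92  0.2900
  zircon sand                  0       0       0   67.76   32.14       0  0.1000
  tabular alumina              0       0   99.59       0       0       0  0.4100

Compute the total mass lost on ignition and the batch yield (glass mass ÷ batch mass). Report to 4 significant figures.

LOI loss = 146.5 t; glass = 1367 t; yield = 90.32%

Working values are printed (rounded to four significant digits) on the page — all arithmetic carries full precision at each step — exactly one rounding is applied to each reported value. Derived quantities are recomputed in full float precision (the six compositions, the totals, net glass mass, yield, ignition loss) starting from the weights on 1367 t of glass as written in the problem or the answer.
Per-material ignition loss:
  calcite: 39.13 × 0.4404 = 17.23 t
  barium carbonate: 228.5 × 0.2241 = 51.21 t
  orthoboric acid: 171.6 × 0.4393 = 75.38 t
  wollastonite: 736.0 × 0.002900 = 2.134 t
  zircon sand: 262.2 × 0.001000 = 0.2622 t
  tabular alumina: 75.67 × 0.004100 = 0.3102 t
Total LOI = 146.5 t
Glass = batch − LOI = 1513 − 146.5 = 1367 t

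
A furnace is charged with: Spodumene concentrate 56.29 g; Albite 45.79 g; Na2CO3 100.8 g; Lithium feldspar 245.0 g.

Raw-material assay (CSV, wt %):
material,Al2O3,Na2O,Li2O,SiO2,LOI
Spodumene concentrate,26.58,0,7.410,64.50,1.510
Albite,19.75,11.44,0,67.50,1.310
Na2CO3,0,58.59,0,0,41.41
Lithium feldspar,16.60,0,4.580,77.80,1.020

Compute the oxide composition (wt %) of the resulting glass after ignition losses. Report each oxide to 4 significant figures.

Every computation holds full float precision through every step — in-progress results are displayed (rounded to four significant digits) alongside each step — every reported value is rounded exactly once — derived quantities (the totals, LOI, net glass mass, yield, four oxide percentages) are carried in full precision starting from the weights per 402.2 g of glass as set out in the problem or the answer.
Oxide masses out of the charge:
  Al2O3: 56.29·0.2658 + 45.79·0.1975 + 245.0·0.1660 = 64.68 g
  Na2O: 45.79·0.1144 + 100.8·0.5859 = 64.30 g
  Li2O: 56.29·0.07410 + 245.0·0.04580 = 15.39 g
  SiO2: 56.29·0.6450 + 45.79·0.6750 + 245.0·0.7780 = 257.8 g
LOI: 56.29·0.01510 + 45.79·0.01310 + 100.8·0.4141 + 245.0·0.01020 = 45.69 g
Glass = total batch minus LOI = 447.9 − 45.69 = 402.2 g (equal to the oxide-mass sum)
percent share: oxide ÷ glass, ×100

Glass mass = 402.2 g (batch 447.9 − LOI 45.69).
Composition: Al2O3 16.08%, Na2O 15.99%, Li2O 3.827%, SiO2 64.11%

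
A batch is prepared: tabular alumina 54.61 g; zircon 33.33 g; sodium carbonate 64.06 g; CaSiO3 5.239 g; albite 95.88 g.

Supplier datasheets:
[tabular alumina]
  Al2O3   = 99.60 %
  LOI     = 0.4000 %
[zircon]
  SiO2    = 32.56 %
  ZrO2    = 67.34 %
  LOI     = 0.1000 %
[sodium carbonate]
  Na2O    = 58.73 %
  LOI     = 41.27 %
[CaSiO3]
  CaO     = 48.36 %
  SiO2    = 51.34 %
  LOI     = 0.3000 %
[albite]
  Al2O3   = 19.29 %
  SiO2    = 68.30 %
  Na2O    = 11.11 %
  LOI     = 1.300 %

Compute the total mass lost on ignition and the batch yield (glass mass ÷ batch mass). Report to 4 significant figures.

Intermediates are shown rounded to four significant digits. All arithmetic maintains full precision in every operation — every reported figure is rounded a single time — all derived quantities (the totals, glass mass, the five compositions, LOI, the yield) are recomputed at full precision using the weight values per 225.2 g of glass, as written in either problem or answer.
LOI of each material in turn:
  tabular alumina: 54.61 × 0.004000 = 0.2184 g
  zircon: 33.33 × 0.001000 = 0.03333 g
  sodium carbonate: 64.06 × 0.4127 = 26.44 g
  CaSiO3: 5.239 × 0.003000 = 0.01572 g
  albite: 95.88 × 0.01300 = 1.246 g
Total LOI = 27.95 g
Glass = batch − LOI = 253.1 − 27.95 = 225.2 g

LOI loss = 27.95 g; glass = 225.2 g; yield = 88.96%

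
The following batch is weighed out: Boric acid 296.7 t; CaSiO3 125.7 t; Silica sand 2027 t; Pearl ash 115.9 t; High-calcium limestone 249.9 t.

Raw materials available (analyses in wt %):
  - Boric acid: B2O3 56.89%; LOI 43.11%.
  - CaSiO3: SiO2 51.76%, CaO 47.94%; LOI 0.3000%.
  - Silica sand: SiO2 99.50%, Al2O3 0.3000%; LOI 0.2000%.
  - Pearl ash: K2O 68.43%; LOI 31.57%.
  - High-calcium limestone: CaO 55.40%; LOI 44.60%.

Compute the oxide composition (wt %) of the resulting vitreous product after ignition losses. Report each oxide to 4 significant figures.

Glass mass = 2535 t (batch 2815 − LOI 280.4).
Composition: SiO2 82.13%, Al2O3 0.2399%, B2O3 6.659%, K2O 3.129%, CaO 7.839%

All internal work runs at exact precision end to end; mid-chain values are displayed with 4-significant-digit rounding between the steps. Every reported result is rounded just once; the derived quantities (the five compositions, totals, yield, glass mass, LOI) are computed using the weight values on 2535 t of glass in full float precision, exactly as shown in problem or answer.
What the batch supplies per oxide:
  SiO2: 125.7·0.5176 + 2027·0.9950 = 2082 t
  Al2O3: 2027·0.003000 = 6.081 t
  B2O3: 296.7·0.5689 = 168.8 t
  K2O: 115.9·0.6843 = 79.31 t
  CaO: 125.7·0.4794 + 249.9·0.5540 = 198.7 t
LOI: 296.7·0.4311 + 125.7·0.003000 + 2027·0.002000 + 115.9·0.3157 + 249.9·0.4460 = 280.4 t
batch − LOI leaves glass = 2815 − 280.4 = 2535 t (matching Σ of the oxides)
each wt % is 100 × oxide ÷ glass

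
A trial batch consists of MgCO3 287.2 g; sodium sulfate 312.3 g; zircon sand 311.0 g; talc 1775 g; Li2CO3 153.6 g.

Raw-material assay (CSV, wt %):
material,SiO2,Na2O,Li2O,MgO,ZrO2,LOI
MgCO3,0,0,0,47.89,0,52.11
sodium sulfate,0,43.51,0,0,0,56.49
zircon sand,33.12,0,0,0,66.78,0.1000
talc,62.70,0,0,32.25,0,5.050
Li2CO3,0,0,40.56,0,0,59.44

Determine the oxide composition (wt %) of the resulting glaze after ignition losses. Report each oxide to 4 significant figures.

Working values are printed rounded off to 4 significant digits alongside each step — the whole derivation maintains exact precision end to end — every reported figure is rounded exactly once; the derived quantities are carried at exact precision (the five compositions, LOI, net glass mass, the totals, the yield) from the batch weights on 2332 g of glass exactly as shown in the problem or the answer.
Oxide masses out of the charge:
  SiO2: 311.0·0.3312 + 1775·0.6270 = 1216 g
  Na2O: 312.3·0.4351 = 135.9 g
  Li2O: 153.6·0.4056 = 62.30 g
  MgO: 287.2·0.4789 + 1775·0.3225 = 710.0 g
  ZrO2: 311.0·0.6678 = 207.7 g
LOI: 287.2·0.5211 + 312.3·0.5649 + 311.0·0.001000 + 1775·0.05050 + 153.6·0.5944 = 507.3 g
Net of LOI, the glass mass = 2839 − 507.3 = 2332 g (equal to the oxide-mass sum)
percent share: oxide ÷ glass, ×100

Glass mass = 2332 g (batch 2839 − LOI 507.3).
Composition: SiO2 52.15%, Na2O 5.827%, Li2O 2.672%, MgO 30.45%, ZrO2 8.907%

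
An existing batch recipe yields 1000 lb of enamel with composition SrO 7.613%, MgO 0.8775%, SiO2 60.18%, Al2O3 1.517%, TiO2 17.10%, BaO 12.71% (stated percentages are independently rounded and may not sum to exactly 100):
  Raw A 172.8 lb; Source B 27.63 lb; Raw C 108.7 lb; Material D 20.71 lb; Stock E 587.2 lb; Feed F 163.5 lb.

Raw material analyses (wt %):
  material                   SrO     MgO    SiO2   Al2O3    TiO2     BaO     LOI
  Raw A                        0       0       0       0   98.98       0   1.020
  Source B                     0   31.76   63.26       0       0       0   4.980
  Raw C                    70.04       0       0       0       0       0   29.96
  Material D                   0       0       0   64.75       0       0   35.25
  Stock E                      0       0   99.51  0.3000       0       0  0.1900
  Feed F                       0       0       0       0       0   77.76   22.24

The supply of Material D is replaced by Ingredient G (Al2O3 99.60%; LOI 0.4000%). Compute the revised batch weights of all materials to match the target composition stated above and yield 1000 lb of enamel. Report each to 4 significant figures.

The whole derivation maintains full precision at each step. In-progress results are shown, rounded to 4 significant digits, in the working. A single rounding finalizes every reported number — the derived quantities (LOI, net glass mass, the totals, the yield, six oxide percentages) are computed using the weight values for 1000 lb of glass in exact precision, as written in the problem or answer text.
Oxide mass targets, per 1000 lb enamel:
  SrO: 7.613% × 1000 = 76.13 lb
  MgO: 0.8775% × 1000 = 8.775 lb
  SiO2: 60.18% × 1000 = 601.8 lb
  Al2O3: 1.517% × 1000 = 15.17 lb
  TiO2: 17.10% × 1000 = 171.0 lb
  BaO: 12.71% × 1000 = 127.1 lb
Verifying the oxide balance applying the batch weights above, against the basis in use (summed amounts equal target values up to rounding of the answer):
  SrO: 108.7·0.7004 = 76.13 lb (target 76.13 lb)
  MgO: 27.63·0.3176 = 8.775 lb (target 8.775 lb)
  SiO2: 27.63·0.6326 + 587.2·0.9951 = 601.8 lb (target 601.8 lb)
  Al2O3: 13.46·0.9960 + 587.2·0.003000 = 15.17 lb (target 15.17 lb)
  TiO2: 172.8·0.9898 = 171.0 lb (target 171.0 lb)
  BaO: 163.5·0.7776 = 127.1 lb (target 127.1 lb)
Auditing the glass mass value: batch Σ − ignition loss = 1000 lb (oxide target masses add up to 1000 lb; basis as stated: 1000 lb — a pure rounding effect).
Whole-batch sum: Σ batch = 1073 lb; LOI removed, Σ of batch·LOI: 73.24 lb; the yield ratio, glass ÷ batch: 93.18%.

Revised batch per 1000 lb enamel:
  Raw A: 172.8 lb
  Source B: 27.63 lb
  Raw C: 108.7 lb
  Ingredient G: 13.46 lb
  Stock E: 587.2 lb
  Feed F: 163.5 lb
Total batch = 1073 lb; LOI loss = 73.24 lb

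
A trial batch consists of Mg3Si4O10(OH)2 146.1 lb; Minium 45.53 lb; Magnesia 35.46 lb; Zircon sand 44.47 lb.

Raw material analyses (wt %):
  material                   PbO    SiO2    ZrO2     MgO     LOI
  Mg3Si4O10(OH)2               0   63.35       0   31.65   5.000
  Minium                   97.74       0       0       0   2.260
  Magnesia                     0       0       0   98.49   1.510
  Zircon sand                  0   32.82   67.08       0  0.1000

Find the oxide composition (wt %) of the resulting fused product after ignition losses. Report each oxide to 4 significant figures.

Glass mass = 262.6 lb (batch 271.6 − LOI 8.914).
Composition: PbO 16.94%, SiO2 40.80%, ZrO2 11.36%, MgO 30.90%

In-progress results appear, rounded to four significant figures, in the printout — the whole derivation carries full precision at each step; every reported result receives exactly one rounding. Derived quantities are computed from the weighed amounts per 262.6 lb of glass at full precision (net glass mass, the four compositions, ignition loss, the yield, the totals) as they appear in problem or answer.
Per-oxide mass from batch:
  PbO: 45.53·0.9774 = 44.50 lb
  SiO2: 146.1·0.6335 + 44.47·0.3282 = 107.1 lb
  ZrO2: 44.47·0.6708 = 29.83 lb
  MgO: 146.1·0.3165 + 35.46·0.9849 = 81.17 lb
LOI: 146.1·0.05000 + 45.53·0.02260 + 35.46·0.01510 + 44.47·0.001000 = 8.914 lb
Resulting glass, batch − LOI: 271.6 − 8.914 = 262.6 lb (= Σ oxide masses)
oxide / glass × 100 gives the wt %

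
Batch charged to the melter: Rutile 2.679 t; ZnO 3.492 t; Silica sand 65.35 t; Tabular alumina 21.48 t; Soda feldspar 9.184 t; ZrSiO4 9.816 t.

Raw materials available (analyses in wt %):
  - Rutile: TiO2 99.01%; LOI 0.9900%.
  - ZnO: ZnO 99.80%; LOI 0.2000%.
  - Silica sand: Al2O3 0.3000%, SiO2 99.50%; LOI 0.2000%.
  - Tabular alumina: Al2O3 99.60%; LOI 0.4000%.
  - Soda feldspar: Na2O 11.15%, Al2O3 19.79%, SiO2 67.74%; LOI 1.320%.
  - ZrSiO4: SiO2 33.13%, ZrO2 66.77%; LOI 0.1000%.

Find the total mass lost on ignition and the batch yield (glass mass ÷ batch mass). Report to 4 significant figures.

LOI loss = 0.3812 t; glass = 111.6 t; yield = 99.66%

The whole derivation runs at exact precision from first step to last; working values are displayed rounded to four significant digits — a single rounding yields each reported figure; derived quantities (totals, the yield, the six compositions, glass mass, ignition loss) are rebuilt at full precision starting from the weights on 111.6 t of glass exactly as printed in the problem or answer text.
Each material's LOI contribution:
  Rutile: 2.679 × 0.009900 = 0.02652 t
  ZnO: 3.492 × 0.002000 = 0.006984 t
  Silica sand: 65.35 × 0.002000 = 0.1307 t
  Tabular alumina: 21.48 × 0.004000 = 0.08592 t
  Soda feldspar: 9.184 × 0.01320 = 0.1212 t
  ZrSiO4: 9.816 × 0.001000 = 0.009816 t
Total LOI = 0.3812 t
Glass = batch − LOI = 112.0 − 0.3812 = 111.6 t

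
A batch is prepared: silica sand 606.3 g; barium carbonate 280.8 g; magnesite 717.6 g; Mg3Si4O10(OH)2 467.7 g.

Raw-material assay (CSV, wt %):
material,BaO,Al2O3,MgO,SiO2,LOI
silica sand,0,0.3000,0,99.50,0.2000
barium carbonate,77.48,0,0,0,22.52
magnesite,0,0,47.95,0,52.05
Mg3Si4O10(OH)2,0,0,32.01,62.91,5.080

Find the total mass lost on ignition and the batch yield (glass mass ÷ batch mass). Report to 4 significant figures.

Mid-chain values are shown with 4-significant-digit rounding at each printed step — the working math keeps full precision from start to finish — every reported number carries a single rounding — derived quantities (totals, the four compositions, LOI, net glass mass, yield) are rebuilt from the batch weights per 1611 g of glass at full precision, as written in problem or answer.
Ignition loss by material:
  silica sand: 606.3 × 0.002000 = 1.213 g
  barium carbonate: 280.8 × 0.2252 = 63.24 g
  magnesite: 717.6 × 0.5205 = 373.5 g
  Mg3Si4O10(OH)2: 467.7 × 0.05080 = 23.76 g
Total LOI = 461.7 g
Glass = batch − LOI = 2072 − 461.7 = 1611 g

LOI loss = 461.7 g; glass = 1611 g; yield = 77.72%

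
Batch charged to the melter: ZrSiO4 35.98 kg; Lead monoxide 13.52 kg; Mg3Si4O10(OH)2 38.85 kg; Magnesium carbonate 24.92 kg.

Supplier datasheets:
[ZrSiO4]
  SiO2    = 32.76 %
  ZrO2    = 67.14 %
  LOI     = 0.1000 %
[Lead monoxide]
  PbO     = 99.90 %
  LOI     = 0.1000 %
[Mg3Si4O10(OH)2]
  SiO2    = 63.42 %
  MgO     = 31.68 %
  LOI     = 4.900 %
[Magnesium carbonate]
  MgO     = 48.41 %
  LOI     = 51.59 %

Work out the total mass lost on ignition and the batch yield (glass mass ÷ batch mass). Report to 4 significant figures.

Full precision is kept all the way through — values along the way appear, rounded to four significant digits, when written out; exactly one rounding lands on every reported value. All derived quantities (yield, the four compositions, net glass mass, LOI, totals) are re-derived starting from the weights on 98.46 kg of glass at full float precision, as quoted within problem or answer.
Per-material ignition loss:
  ZrSiO4: 35.98 × 0.001000 = 0.03598 kg
  Lead monoxide: 13.52 × 0.001000 = 0.01352 kg
  Mg3Si4O10(OH)2: 38.85 × 0.04900 = 1.904 kg
  Magnesium carbonate: 24.92 × 0.5159 = 12.86 kg
Total LOI = 14.81 kg
Glass = batch − LOI = 113.3 − 14.81 = 98.46 kg

LOI loss = 14.81 kg; glass = 98.46 kg; yield = 86.93%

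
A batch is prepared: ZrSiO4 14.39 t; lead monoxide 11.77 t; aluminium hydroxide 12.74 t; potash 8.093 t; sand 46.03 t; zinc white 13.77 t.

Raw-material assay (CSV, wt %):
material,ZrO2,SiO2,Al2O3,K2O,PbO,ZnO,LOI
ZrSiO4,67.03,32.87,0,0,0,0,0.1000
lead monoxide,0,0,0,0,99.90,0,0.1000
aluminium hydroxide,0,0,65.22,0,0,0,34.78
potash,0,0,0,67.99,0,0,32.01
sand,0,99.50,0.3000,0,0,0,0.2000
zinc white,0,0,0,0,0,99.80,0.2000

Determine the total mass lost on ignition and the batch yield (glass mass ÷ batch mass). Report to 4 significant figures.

In-progress results appear (rounded to four significant digits) at each printed step — full precision is held in every operation. Every reported figure is rounded exactly once; all derived quantities, including net glass mass, LOI, the six compositions, the yield, the totals, are re-derived using the weight values for 99.63 t of glass at full precision, exactly as printed in either problem or answer.
Ignition loss by material:
  ZrSiO4: 14.39 × 0.001000 = 0.01439 t
  lead monoxide: 11.77 × 0.001000 = 0.01177 t
  aluminium hydroxide: 12.74 × 0.3478 = 4.431 t
  potash: 8.093 × 0.3201 = 2.591 t
  sand: 46.03 × 0.002000 = 0.09206 t
  zinc white: 13.77 × 0.002000 = 0.02754 t
Total LOI = 7.167 t
Glass = batch − LOI = 106.8 − 7.167 = 99.63 t

LOI loss = 7.167 t; glass = 99.63 t; yield = 93.29%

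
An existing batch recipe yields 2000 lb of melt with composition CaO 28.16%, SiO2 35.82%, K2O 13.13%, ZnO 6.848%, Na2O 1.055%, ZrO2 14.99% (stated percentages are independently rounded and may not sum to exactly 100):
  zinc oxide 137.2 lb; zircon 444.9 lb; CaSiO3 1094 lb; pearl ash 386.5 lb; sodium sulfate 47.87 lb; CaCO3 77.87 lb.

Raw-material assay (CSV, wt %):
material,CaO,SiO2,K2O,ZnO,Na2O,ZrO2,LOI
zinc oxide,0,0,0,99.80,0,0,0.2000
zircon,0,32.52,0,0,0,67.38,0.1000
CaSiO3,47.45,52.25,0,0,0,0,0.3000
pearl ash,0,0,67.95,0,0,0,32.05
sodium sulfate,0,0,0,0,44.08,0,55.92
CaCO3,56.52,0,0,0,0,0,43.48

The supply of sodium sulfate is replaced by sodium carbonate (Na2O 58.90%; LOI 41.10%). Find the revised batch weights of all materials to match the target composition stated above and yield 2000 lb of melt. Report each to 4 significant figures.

Each numeric step runs at exact precision through every step; rounding to four significant digits governs each intermediate as shown — each reported number is rounded exactly once — derived quantities are computed in full precision (the totals, glass mass, ignition loss, yield, the six compositions) from the weighed amounts for 2000 lb of glass as they appear in problem or answer.
Target oxide masses per 2000 lb melt:
  CaO: 28.16% × 2000 = 563.2 lb
  SiO2: 35.82% × 2000 = 716.4 lb
  K2O: 13.13% × 2000 = 262.6 lb
  ZnO: 6.848% × 2000 = 137.0 lb
  Na2O: 1.055% × 2000 = 21.10 lb
  ZrO2: 14.99% × 2000 = 299.8 lb
Sums-versus-targets review using the reported weights, at the basis given (oxide sums agree with the targets up to rounding of the answer):
  CaO: 1094·0.4745 + 77.87·0.5652 = 563.1 lb (target 563.2 lb)
  SiO2: 444.9·0.3252 + 1094·0.5225 = 716.3 lb (target 716.4 lb)
  K2O: 386.5·0.6795 = 262.6 lb (target 262.6 lb)
  ZnO: 137.2·0.9980 = 136.9 lb (target 137.0 lb)
  Na2O: 35.82·0.5890 = 21.10 lb (target 21.10 lb)
  ZrO2: 444.9·0.6738 = 299.8 lb (target 299.8 lb)
Mass balance on the glass: Σ batch − LOI loss = 2000 lb (summing oxide targets gives 2000 lb; with the basis standing at 2000 lb — any gap is answer rounding).
Total batch = Σ batch = 2176 lb; LOI removed, Σ of batch·LOI: 176.5 lb; glass ÷ batch gives a yield of 91.89%.

Revised batch per 2000 lb melt:
  zinc oxide: 137.2 lb
  zircon: 444.9 lb
  CaSiO3: 1094 lb
  pearl ash: 386.5 lb
  sodium carbonate: 35.82 lb
  CaCO3: 77.87 lb
Total batch = 2176 lb; LOI loss = 176.5 lb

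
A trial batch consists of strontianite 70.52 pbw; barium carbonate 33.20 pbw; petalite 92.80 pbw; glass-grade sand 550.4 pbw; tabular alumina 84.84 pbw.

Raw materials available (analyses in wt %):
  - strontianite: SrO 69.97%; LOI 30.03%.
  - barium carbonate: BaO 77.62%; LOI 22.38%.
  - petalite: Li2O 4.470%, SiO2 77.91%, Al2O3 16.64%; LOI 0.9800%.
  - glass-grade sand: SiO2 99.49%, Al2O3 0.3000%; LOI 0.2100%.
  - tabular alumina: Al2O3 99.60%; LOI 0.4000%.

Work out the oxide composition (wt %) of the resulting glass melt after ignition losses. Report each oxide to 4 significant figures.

Glass mass = 800.7 pbw (batch 831.8 − LOI 31.01).
Composition: Li2O 0.5180%, SiO2 77.41%, Al2O3 12.69%, BaO 3.218%, SrO 6.162%

Each numeric step holds exact precision throughout; rounding to four significant figures applies to every mid-chain value as printed — exactly one rounding goes into each reported value. The derived quantities (yield, net glass mass, ignition loss, the five compositions, the totals) are carried at full float precision starting from the weights for 800.7 pbw of glass as they appear in either problem or answer.
Delivered oxide masses:
  Li2O: 92.80·0.04470 = 4.148 pbw
  SiO2: 92.80·0.7791 + 550.4·0.9949 = 619.9 pbw
  Al2O3: 92.80·0.1664 + 550.4·0.003000 + 84.84·0.9960 = 101.6 pbw
  BaO: 33.20·0.7762 = 25.77 pbw
  SrO: 70.52·0.6997 = 49.34 pbw
LOI: 70.52·0.3003 + 33.20·0.2238 + 92.80·0.009800 + 550.4·0.002100 + 84.84·0.004000 = 31.01 pbw
Glass mass = batch − LOI = 831.8 − 31.01 = 800.7 pbw (the oxide masses sum to this)
wt % = oxide mass / glass mass × 100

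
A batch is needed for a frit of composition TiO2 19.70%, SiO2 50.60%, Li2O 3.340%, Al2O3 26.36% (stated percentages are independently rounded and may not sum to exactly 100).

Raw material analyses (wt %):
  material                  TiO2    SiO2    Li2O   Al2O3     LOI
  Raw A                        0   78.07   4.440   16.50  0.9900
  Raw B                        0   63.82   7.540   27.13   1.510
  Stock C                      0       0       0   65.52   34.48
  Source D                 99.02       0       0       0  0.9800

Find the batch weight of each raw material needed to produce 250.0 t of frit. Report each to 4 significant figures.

Batch per 250.0 t frit:
  Raw A: 137.9 t
  Raw B: 29.55 t
  Stock C: 53.62 t
  Source D: 49.74 t
Total batch = 270.8 t; LOI loss = 20.79 t; yield = 92.32%

Values along the way appear (rounded to four significant figures) across the worked steps — the whole derivation keeps full precision through the solve — every reported figure takes just one rounding; derived quantities are rebuilt at full float precision (the yield, the four compositions, the totals, LOI, glass mass) starting from the weights for 250.0 t of glass exactly as shown in question or answer.
The oxide mass targets at 250.0 t frit:
  TiO2: 19.70% × 250.0 = 49.25 t
  SiO2: 50.60% × 250.0 = 126.5 t
  Li2O: 3.340% × 250.0 = 8.350 t
  Al2O3: 26.36% × 250.0 = 65.90 t
Sums-versus-targets review per the reported batch figures, at the basis given (summed amounts equal target values within answer rounding):
  TiO2: 49.74·0.9902 = 49.25 t (target 49.25 t)
  SiO2: 137.9·0.7807 + 29.55·0.6382 = 126.5 t (target 126.5 t)
  Li2O: 137.9·0.04440 + 29.55·0.07540 = 8.351 t (target 8.350 t)
  Al2O3: 137.9·0.1650 + 29.55·0.2713 + 53.62·0.6552 = 65.90 t (target 65.90 t)
Glass-mass bookkeeping: whole batch net of LOI = 250.0 t (targets for the oxides total 250.0 t; versus the stated basis of 250.0 t — deltas are rounding alone).
Batch grand total — Σ batch = 270.8 t; LOI removed, Σ of batch·LOI: 20.79 t; the yield ratio, glass ÷ batch: 92.32%.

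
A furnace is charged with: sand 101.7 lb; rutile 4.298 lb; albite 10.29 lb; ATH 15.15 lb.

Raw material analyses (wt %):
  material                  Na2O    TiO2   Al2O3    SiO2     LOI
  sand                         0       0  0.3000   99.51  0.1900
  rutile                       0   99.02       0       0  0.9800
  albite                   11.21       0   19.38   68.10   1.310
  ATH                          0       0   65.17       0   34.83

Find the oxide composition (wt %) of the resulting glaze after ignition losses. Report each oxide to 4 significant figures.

Working values are printed (rounded to 4 significant figures) in the working. Every computation carries full float precision from start to finish; exactly one rounding lands on every reported figure. The derived quantities (the totals, four oxide percentages, LOI, the yield, net glass mass) are computed at full precision from the weighed amounts per 125.8 lb of glass, as set out in problem or answer.
What the batch supplies per oxide:
  Na2O: 10.29·0.1121 = 1.154 lb
  TiO2: 4.298·0.9902 = 4.256 lb
  Al2O3: 101.7·0.003000 + 10.29·0.1938 + 15.15·0.6517 = 12.17 lb
  SiO2: 101.7·0.9951 + 10.29·0.6810 = 108.2 lb
LOI: 101.7·0.001900 + 4.298·0.009800 + 10.29·0.01310 + 15.15·0.3483 = 5.647 lb
Glass mass = batch − LOI = 131.4 − 5.647 = 125.8 lb (= the summed oxide contributions)
oxide / glass × 100 gives the wt %

Glass mass = 125.8 lb (batch 131.4 − LOI 5.647).
Composition: Na2O 0.9170%, TiO2 3.383%, Al2O3 9.677%, SiO2 86.02%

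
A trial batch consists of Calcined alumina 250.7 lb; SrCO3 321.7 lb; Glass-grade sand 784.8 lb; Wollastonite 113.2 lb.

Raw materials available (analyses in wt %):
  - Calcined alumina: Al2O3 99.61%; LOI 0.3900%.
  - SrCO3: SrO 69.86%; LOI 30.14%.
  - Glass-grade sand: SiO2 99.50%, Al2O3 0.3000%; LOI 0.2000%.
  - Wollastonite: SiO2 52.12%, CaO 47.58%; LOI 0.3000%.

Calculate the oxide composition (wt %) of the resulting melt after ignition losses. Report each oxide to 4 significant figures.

Glass mass = 1371 lb (batch 1470 − LOI 99.85).
Composition: SrO 16.40%, SiO2 61.28%, Al2O3 18.39%, CaO 3.930%

In-progress results are printed, rounded to four significant digits, at each printed step — each numeric step runs at exact precision end to end; every reported value is rounded only once — derived quantities are rebuilt in exact precision (ignition loss, the yield, totals, four oxide percentages, net glass mass) from the weighed amounts per 1371 lb of glass, as given in the question or the answer.
Mass of each oxide from the mix:
  SrO: 321.7·0.6986 = 224.7 lb
  SiO2: 784.8·0.9950 + 113.2·0.5212 = 839.9 lb
  Al2O3: 250.7·0.9961 + 784.8·0.003000 = 252.1 lb
  CaO: 113.2·0.4758 = 53.86 lb
LOI: 250.7·0.003900 + 321.7·0.3014 + 784.8·0.002000 + 113.2·0.003000 = 99.85 lb
Glass = total batch minus LOI = 1470 − 99.85 = 1371 lb (consistent with Σ oxide mass)
wt %: oxide over glass, times 100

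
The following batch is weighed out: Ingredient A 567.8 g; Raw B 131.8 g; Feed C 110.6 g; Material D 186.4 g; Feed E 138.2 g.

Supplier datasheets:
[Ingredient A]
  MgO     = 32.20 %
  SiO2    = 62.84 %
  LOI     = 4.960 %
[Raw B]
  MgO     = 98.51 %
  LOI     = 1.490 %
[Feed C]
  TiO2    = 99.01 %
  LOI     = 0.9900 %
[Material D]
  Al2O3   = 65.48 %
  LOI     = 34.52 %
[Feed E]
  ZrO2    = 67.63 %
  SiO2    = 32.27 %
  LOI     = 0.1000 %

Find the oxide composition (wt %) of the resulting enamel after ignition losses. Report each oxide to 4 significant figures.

Glass mass = 1039 g (batch 1135 − LOI 95.71).
Composition: TiO2 10.54%, ZrO2 8.995%, Al2O3 11.75%, MgO 30.09%, SiO2 38.63%

Working values are printed, with 4-significant-figure rounding, in the printout — each numeric step holds full precision all the way through. Every reported result includes exactly one rounding. Derived quantities are carried using the weight values on 1039 g of glass in full precision (glass mass, the five compositions, the totals, the yield, ignition loss) exactly as shown in problem or answer.
Per-oxide mass from batch:
  TiO2: 110.6·0.9901 = 109.5 g
  ZrO2: 138.2·0.6763 = 93.46 g
  Al2O3: 186.4·0.6548 = 122.1 g
  MgO: 567.8·0.3220 + 131.8·0.9851 = 312.7 g
  SiO2: 567.8·0.6284 + 138.2·0.3227 = 401.4 g
LOI: 567.8·0.04960 + 131.8·0.01490 + 110.6·0.009900 + 186.4·0.3452 + 138.2·0.001000 = 95.71 g
Glass = total batch minus LOI = 1135 − 95.71 = 1039 g (= the summed oxide contributions)
percent by weight: oxide/glass ×100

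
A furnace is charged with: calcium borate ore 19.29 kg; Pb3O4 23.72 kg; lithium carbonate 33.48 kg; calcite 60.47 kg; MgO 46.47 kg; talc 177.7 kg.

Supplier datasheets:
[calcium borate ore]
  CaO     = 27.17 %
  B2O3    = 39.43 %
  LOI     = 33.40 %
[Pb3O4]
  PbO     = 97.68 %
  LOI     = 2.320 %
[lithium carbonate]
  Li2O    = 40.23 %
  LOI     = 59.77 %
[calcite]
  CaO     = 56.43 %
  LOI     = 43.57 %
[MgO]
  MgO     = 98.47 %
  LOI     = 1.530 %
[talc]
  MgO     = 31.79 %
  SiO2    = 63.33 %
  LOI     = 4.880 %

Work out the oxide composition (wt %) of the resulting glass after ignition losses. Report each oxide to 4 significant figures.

Working values are shown rounded to 4 significant digits — each numeric step keeps full float precision through the solve — every reported value includes exactly one rounding. Derived quantities, including the totals, six oxide percentages, LOI, net glass mass, the yield, are rebuilt from the weighed amounts on 298.4 kg of glass at exact precision as given in problem or answer.
Oxide masses out of the charge:
  CaO: 19.29·0.2717 + 60.47·0.5643 = 39.36 kg
  PbO: 23.72·0.9768 = 23.17 kg
  MgO: 46.47·0.9847 + 177.7·0.3179 = 102.2 kg
  Li2O: 33.48·0.4023 = 13.47 kg
  SiO2: 177.7·0.6333 = 112.5 kg
  B2O3: 19.29·0.3943 = 7.606 kg
LOI: 19.29·0.3340 + 23.72·0.02320 + 33.48·0.5977 + 60.47·0.4357 + 46.47·0.01530 + 177.7·0.04880 = 62.73 kg
Resulting glass, batch − LOI: 361.1 − 62.73 = 298.4 kg (the oxide masses sum to this)
each wt % is 100 × oxide ÷ glass

Glass mass = 298.4 kg (batch 361.1 − LOI 62.73).
Composition: CaO 13.19%, PbO 7.765%, MgO 34.27%, Li2O 4.514%, SiO2 37.71%, B2O3 2.549%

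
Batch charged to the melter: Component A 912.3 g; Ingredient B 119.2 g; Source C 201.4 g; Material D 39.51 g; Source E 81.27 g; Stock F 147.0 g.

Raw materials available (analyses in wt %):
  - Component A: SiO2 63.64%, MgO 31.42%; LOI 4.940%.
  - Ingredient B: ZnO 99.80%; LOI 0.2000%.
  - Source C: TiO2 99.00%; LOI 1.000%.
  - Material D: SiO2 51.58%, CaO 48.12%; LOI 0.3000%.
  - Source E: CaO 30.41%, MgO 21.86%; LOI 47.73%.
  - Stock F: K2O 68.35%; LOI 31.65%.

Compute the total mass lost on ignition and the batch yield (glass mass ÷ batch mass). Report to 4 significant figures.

Working values appear (rounded to four significant digits) as written. All arithmetic holds full precision at all times — exactly one rounding lands on each reported value; all derived quantities, including ignition loss, net glass mass, the yield, the six compositions, the totals, are carried using the weight values on 1368 g of glass at exact precision as set out in the problem or answer text.
Material-by-material LOI:
  Component A: 912.3 × 0.04940 = 45.07 g
  Ingredient B: 119.2 × 0.002000 = 0.2384 g
  Source C: 201.4 × 0.01000 = 2.014 g
  Material D: 39.51 × 0.003000 = 0.1185 g
  Source E: 81.27 × 0.4773 = 38.79 g
  Stock F: 147.0 × 0.3165 = 46.53 g
Total LOI = 132.8 g
Glass = batch − LOI = 1501 − 132.8 = 1368 g

LOI loss = 132.8 g; glass = 1368 g; yield = 91.15%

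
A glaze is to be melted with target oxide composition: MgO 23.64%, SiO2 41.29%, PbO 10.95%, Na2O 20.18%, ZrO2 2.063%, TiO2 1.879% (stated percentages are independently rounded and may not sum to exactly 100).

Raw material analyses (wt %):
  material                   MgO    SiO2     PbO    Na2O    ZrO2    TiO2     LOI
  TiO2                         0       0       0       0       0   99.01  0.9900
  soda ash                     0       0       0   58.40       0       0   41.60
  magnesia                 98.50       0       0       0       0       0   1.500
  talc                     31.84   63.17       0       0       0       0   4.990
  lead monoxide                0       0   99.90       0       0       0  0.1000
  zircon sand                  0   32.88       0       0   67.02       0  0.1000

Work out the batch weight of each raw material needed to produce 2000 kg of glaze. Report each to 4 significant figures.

Batch per 2000 kg glaze:
  TiO2: 37.96 kg
  soda ash: 691.1 kg
  magnesia: 67.79 kg
  talc: 1275 kg
  lead monoxide: 219.2 kg
  zircon sand: 61.56 kg
Total batch = 2353 kg; LOI loss = 352.8 kg; yield = 85.00%

The working math keeps full float precision from start to finish — in-progress results are shown, with 4-significant-digit rounding, alongside each step — a single rounding completes each reported number. All derived quantities, which include yield, the totals, six oxide percentages, net glass mass, LOI, are carried at full float precision, as set out in the question or the answer, from the batch weights for 2000 kg of glass.
Target masses of each oxide per 2000 kg glaze:
  MgO: 23.64% × 2000 = 472.8 kg
  SiO2: 41.29% × 2000 = 825.8 kg
  PbO: 10.95% × 2000 = 219.0 kg
  Na2O: 20.18% × 2000 = 403.6 kg
  ZrO2: 2.063% × 2000 = 41.26 kg
  TiO2: 1.879% × 2000 = 37.58 kg
Balance tally, oxide-wise, working from each reported weight, under the basis named above (sum by sum, the targets are met inside rounding margins):
  MgO: 67.79·0.9850 + 1275·0.3184 = 472.7 kg (target 472.8 kg)
  SiO2: 1275·0.6317 + 61.56·0.3288 = 825.7 kg (target 825.8 kg)
  PbO: 219.2·0.9990 = 219.0 kg (target 219.0 kg)
  Na2O: 691.1·0.5840 = 403.6 kg (target 403.6 kg)
  ZrO2: 61.56·0.6702 = 41.26 kg (target 41.26 kg)
  TiO2: 37.96·0.9901 = 37.58 kg (target 37.58 kg)
Glass-mass bookkeeping: net batch after ignition = 2000 kg (targets for the oxides total 2000 kg; the stated basis being 2000 kg — differing by rounding only).
Adding the batch up: Σ batch = 2353 kg; the LOI term Σ batch·LOI equals 352.8 kg; yield, glass over the total, = 85.00%.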